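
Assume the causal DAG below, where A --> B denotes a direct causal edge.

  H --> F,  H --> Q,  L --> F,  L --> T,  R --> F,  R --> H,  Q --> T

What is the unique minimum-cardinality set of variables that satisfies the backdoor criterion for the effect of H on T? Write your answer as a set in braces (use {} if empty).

{}

Variables eligible for adjustment (non-descendants of H, excluding H and T): {L, R}.
Backdoor paths from H to T:
  P1: H <- R -> F <- L -> T
Each backdoor path contains an unconditioned collider, so every path is already blocked with the empty conditioning set:
  P1: blocked at collider F (neither it nor any descendant is in the conditioning set).
The empty set is therefore the unique smallest valid set.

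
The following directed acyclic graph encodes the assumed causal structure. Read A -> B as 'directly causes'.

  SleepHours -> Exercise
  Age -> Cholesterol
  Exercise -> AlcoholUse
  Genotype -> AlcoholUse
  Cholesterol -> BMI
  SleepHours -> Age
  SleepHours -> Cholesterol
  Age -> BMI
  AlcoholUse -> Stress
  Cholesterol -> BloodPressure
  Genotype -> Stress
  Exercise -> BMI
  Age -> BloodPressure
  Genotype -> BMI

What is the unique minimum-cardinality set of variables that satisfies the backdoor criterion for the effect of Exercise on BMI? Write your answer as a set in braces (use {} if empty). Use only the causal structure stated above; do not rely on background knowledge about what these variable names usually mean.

{SleepHours}

Variables eligible for adjustment (non-descendants of Exercise, excluding Exercise and BMI): {Age, BloodPressure, Cholesterol, Genotype, SleepHours}.
Backdoor paths from Exercise to BMI:
  P1: Exercise <- SleepHours -> Age -> Cholesterol -> BMI
  P2: Exercise <- SleepHours -> Age -> BloodPressure <- Cholesterol -> BMI
  P3: Exercise <- SleepHours -> Age -> BMI
  P4: Exercise <- SleepHours -> Cholesterol <- Age -> BMI
  P5: Exercise <- SleepHours -> Cholesterol -> BloodPressure <- Age -> BMI
  P6: Exercise <- SleepHours -> Cholesterol -> BMI
The empty set is not sufficient: P1 (Exercise <- SleepHours -> Age -> Cholesterol -> BMI) has no collider blocking it and no conditioned non-collider, so it is open.
Try {SleepHours}:
  P1: blocked at fork node SleepHours ∈ conditioning set.
  P2: blocked at fork node SleepHours ∈ conditioning set.
  P3: blocked at fork node SleepHours ∈ conditioning set.
  P4: blocked at fork node SleepHours ∈ conditioning set.
  P5: blocked at fork node SleepHours ∈ conditioning set.
  P6: blocked at fork node SleepHours ∈ conditioning set.
{SleepHours} contains no descendant of Exercise and blocks every backdoor path.
No other singleton works — e.g. {Genotype} leaves P1 open — so {SleepHours} is the unique smallest valid adjustment set.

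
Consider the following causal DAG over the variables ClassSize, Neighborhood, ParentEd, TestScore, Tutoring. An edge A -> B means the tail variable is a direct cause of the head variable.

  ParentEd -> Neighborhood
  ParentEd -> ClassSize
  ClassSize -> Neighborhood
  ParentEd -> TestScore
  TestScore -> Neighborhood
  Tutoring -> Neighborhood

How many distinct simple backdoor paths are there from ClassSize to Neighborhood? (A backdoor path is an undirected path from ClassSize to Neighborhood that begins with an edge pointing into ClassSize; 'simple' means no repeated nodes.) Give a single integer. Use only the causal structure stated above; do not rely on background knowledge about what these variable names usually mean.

2

A backdoor path from ClassSize to Neighborhood is any simple undirected path whose first edge points into ClassSize (i.e. leaves ClassSize via a parent).
Parents of ClassSize: {ParentEd}.
Enumerating:
  P1: ClassSize <- ParentEd -> TestScore -> Neighborhood
  P2: ClassSize <- ParentEd -> Neighborhood
That exhausts the simple backdoor paths. Count: 2.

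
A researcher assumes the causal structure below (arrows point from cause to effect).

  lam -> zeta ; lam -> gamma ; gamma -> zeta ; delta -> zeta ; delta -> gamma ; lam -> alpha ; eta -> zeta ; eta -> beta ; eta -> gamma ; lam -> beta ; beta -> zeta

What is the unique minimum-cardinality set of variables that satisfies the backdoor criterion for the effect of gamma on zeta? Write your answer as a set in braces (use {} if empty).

{delta, eta, lam}

Variables eligible for adjustment (non-descendants of gamma, excluding gamma and zeta): {alpha, beta, delta, eta, lam}.
Backdoor paths from gamma to zeta:
  P1: gamma <- lam -> beta <- eta -> zeta
  P2: gamma <- lam -> beta -> zeta
  P3: gamma <- lam -> zeta
  P4: gamma <- eta -> beta <- lam -> zeta
  P5: gamma <- eta -> beta -> zeta
  P6: gamma <- eta -> zeta
  P7: gamma <- delta -> zeta
The empty set is not sufficient: P2 (gamma <- lam -> beta -> zeta) has no collider blocking it and no conditioned non-collider, so it is open.
Try {delta, eta, lam}:
  P1: blocked at fork node lam ∈ conditioning set.
  P2: blocked at fork node lam ∈ conditioning set.
  P3: blocked at fork node lam ∈ conditioning set.
  P4: blocked at fork node eta ∈ conditioning set.
  P5: blocked at fork node eta ∈ conditioning set.
  P6: blocked at fork node eta ∈ conditioning set.
  P7: blocked at fork node delta ∈ conditioning set.
{delta, eta, lam} contains no descendant of gamma and blocks every backdoor path.
Every element of {delta, eta, lam} is needed (dropping delta leaves P7 open; dropping eta leaves P5 open; dropping lam leaves P2 open), so no proper subset is valid.
Among all size-3 subsets of the eligible variables, only {delta, eta, lam} blocks every backdoor path, so it is the unique smallest valid adjustment set.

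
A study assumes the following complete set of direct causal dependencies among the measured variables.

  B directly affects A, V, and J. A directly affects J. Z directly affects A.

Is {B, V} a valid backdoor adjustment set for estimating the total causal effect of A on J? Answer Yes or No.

Yes

Backdoor paths from A to J (paths whose first edge points into A):
  P1: A <- B -> J
Condition 1 (no descendant of A in the set): holds — descendants of A are {J}; none are in {B, V}.
Condition 2 (every backdoor path blocked by {B, V}):
  P1: blocked at fork node B ∈ conditioning set.
{B, V} satisfies the backdoor criterion.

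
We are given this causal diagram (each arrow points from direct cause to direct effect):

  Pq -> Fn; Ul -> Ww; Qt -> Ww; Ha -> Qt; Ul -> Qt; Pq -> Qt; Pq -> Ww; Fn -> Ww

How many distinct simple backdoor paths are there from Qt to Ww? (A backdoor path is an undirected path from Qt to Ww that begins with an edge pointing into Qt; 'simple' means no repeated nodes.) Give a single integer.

3

A backdoor path from Qt to Ww is any simple undirected path whose first edge points into Qt (i.e. leaves Qt via a parent).
Parents of Qt: {Ha, Pq, Ul}.
Enumerating:
  P1: Qt <- Pq -> Fn -> Ww
  P2: Qt <- Pq -> Ww
  P3: Qt <- Ul -> Ww
That exhausts the simple backdoor paths. Count: 3.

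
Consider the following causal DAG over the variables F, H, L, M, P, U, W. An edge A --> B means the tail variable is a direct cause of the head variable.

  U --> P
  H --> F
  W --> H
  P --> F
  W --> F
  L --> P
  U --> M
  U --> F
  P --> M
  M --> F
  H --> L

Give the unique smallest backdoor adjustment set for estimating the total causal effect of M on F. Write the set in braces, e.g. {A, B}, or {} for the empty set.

Variables eligible for adjustment (non-descendants of M, excluding M and F): {H, L, P, U, W}.
Backdoor paths from M to F:
  P1: M <- U -> P <- L <- H <- W -> F
  P2: M <- U -> P <- L <- H -> F
  P3: M <- U -> P -> F
  P4: M <- U -> F
  P5: M <- P <- L <- H <- W -> F
  P6: M <- P <- L <- H -> F
  P7: M <- P <- U -> F
  P8: M <- P -> F
The empty set is not sufficient: P3 (M <- U -> P -> F) has no collider blocking it and no conditioned non-collider, so it is open.
Try {P, U}:
  P1: blocked at fork node U ∈ conditioning set.
  P2: blocked at fork node U ∈ conditioning set.
  P3: blocked at fork node U ∈ conditioning set.
  P4: blocked at fork node U ∈ conditioning set.
  P5: blocked at chain node P ∈ conditioning set.
  P6: blocked at chain node P ∈ conditioning set.
  P7: blocked at chain node P ∈ conditioning set.
  P8: blocked at fork node P ∈ conditioning set.
{P, U} contains no descendant of M and blocks every backdoor path.
Every element of {P, U} is needed (dropping P leaves P5 open; dropping U leaves P1 open), so no proper subset is valid.
Among all size-2 subsets of the eligible variables, only {P, U} blocks every backdoor path, so it is the unique smallest valid adjustment set.

{P, U}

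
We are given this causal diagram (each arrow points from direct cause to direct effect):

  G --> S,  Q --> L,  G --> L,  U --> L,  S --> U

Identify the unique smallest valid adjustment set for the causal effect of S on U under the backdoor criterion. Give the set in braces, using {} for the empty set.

Variables eligible for adjustment (non-descendants of S, excluding S and U): {G, Q}.
Backdoor paths from S to U:
  P1: S <- G -> L <- U
Each backdoor path contains an unconditioned collider, so every path is already blocked with the empty conditioning set:
  P1: blocked at collider L (neither it nor any descendant is in the conditioning set).
The empty set is therefore the unique smallest valid set.

{}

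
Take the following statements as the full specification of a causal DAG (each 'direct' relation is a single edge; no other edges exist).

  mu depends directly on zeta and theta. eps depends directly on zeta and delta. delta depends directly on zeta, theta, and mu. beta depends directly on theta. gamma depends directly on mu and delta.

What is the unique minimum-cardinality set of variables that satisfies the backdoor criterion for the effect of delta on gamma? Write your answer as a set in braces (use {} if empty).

Variables eligible for adjustment (non-descendants of delta, excluding delta and gamma): {beta, mu, theta, zeta}.
Backdoor paths from delta to gamma:
  P1: delta <- theta -> mu -> gamma
  P2: delta <- zeta -> mu -> gamma
  P3: delta <- mu -> gamma
The empty set is not sufficient: P1 (delta <- theta -> mu -> gamma) has no collider blocking it and no conditioned non-collider, so it is open.
Try {mu}:
  P1: blocked at chain node mu ∈ conditioning set.
  P2: blocked at chain node mu ∈ conditioning set.
  P3: blocked at fork node mu ∈ conditioning set.
{mu} contains no descendant of delta and blocks every backdoor path.
No other singleton works — e.g. {theta} leaves P2 open — so {mu} is the unique smallest valid adjustment set.

{mu}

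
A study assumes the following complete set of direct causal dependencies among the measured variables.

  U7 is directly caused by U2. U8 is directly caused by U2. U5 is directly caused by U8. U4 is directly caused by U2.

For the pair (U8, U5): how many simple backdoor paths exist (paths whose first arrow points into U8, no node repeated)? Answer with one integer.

0

A backdoor path from U8 to U5 is any simple undirected path whose first edge points into U8 (i.e. leaves U8 via a parent).
Parents of U8: {U2}.
No simple path from any parent of U8 reaches U5 without revisiting U8, so there are no backdoor paths.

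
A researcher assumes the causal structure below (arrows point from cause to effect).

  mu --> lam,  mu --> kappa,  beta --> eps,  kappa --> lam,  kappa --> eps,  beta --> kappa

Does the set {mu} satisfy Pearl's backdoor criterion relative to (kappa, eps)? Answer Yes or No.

Backdoor paths from kappa to eps (paths whose first edge points into kappa):
  P1: kappa <- beta -> eps
Condition 1 (no descendant of kappa in the set): holds — descendants of kappa are {eps, lam}; none are in {mu}.
Condition 2 (every backdoor path blocked by {mu}):
  P1: open — no interior node is in the conditioning set.
{mu} does not satisfy the backdoor criterion.

No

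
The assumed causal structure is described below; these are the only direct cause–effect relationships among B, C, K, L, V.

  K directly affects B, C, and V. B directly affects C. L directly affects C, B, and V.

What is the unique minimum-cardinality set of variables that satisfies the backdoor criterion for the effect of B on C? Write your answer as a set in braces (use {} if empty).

{K, L}

Variables eligible for adjustment (non-descendants of B, excluding B and C): {K, L, V}.
Backdoor paths from B to C:
  P1: B <- L -> V <- K -> C
  P2: B <- L -> C
  P3: B <- K -> V <- L -> C
  P4: B <- K -> C
The empty set is not sufficient: P2 (B <- L -> C) has no collider blocking it and no conditioned non-collider, so it is open.
Try {K, L}:
  P1: blocked at fork node L ∈ conditioning set.
  P2: blocked at fork node L ∈ conditioning set.
  P3: blocked at fork node K ∈ conditioning set.
  P4: blocked at fork node K ∈ conditioning set.
{K, L} contains no descendant of B and blocks every backdoor path.
Every element of {K, L} is needed (dropping K leaves P4 open; dropping L leaves P2 open), so no proper subset is valid.
Among all size-2 subsets of the eligible variables, only {K, L} blocks every backdoor path, so it is the unique smallest valid adjustment set.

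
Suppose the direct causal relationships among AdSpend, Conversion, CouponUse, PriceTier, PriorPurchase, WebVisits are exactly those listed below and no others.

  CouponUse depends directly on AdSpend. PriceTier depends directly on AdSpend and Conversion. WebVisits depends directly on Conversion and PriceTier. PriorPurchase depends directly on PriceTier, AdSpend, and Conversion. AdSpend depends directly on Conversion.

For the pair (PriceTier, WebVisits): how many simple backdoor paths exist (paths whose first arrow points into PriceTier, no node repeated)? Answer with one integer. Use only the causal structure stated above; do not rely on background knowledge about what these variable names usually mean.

3

A backdoor path from PriceTier to WebVisits is any simple undirected path whose first edge points into PriceTier (i.e. leaves PriceTier via a parent).
Parents of PriceTier: {AdSpend, Conversion}.
Enumerating:
  P1: PriceTier <- Conversion -> WebVisits
  P2: PriceTier <- AdSpend <- Conversion -> WebVisits
  P3: PriceTier <- AdSpend -> PriorPurchase <- Conversion -> WebVisits
That exhausts the simple backdoor paths. Count: 3.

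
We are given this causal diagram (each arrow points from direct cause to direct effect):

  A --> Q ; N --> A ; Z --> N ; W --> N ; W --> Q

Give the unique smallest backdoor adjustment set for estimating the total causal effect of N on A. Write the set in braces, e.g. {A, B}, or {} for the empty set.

{}

Variables eligible for adjustment (non-descendants of N, excluding N and A): {W, Z}.
Backdoor paths from N to A:
  P1: N <- W -> Q <- A
Each backdoor path contains an unconditioned collider, so every path is already blocked with the empty conditioning set:
  P1: blocked at collider Q (neither it nor any descendant is in the conditioning set).
The empty set is therefore the unique smallest valid set.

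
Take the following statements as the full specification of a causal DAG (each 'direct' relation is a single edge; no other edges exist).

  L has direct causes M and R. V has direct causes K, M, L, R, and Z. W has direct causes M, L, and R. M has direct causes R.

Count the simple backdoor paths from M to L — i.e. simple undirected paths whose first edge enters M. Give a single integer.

3

A backdoor path from M to L is any simple undirected path whose first edge points into M (i.e. leaves M via a parent).
Parents of M: {R}.
Enumerating:
  P1: M <- R -> L
  P2: M <- R -> V <- L
  P3: M <- R -> W <- L
That exhausts the simple backdoor paths. Count: 3.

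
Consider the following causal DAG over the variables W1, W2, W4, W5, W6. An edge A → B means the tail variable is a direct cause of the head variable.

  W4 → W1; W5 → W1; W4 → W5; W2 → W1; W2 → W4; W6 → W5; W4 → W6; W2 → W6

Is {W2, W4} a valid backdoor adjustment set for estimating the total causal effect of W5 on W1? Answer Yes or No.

Backdoor paths from W5 to W1 (paths whose first edge points into W5):
  P1: W5 <- W4 <- W2 -> W1
  P2: W5 <- W4 -> W6 <- W2 -> W1
  P3: W5 <- W4 -> W1
  P4: W5 <- W6 <- W2 -> W4 -> W1
  P5: W5 <- W6 <- W2 -> W1
  P6: W5 <- W6 <- W4 <- W2 -> W1
  P7: W5 <- W6 <- W4 -> W1
Condition 1 (no descendant of W5 in the set): holds — descendants of W5 are {W1}; none are in {W2, W4}.
Condition 2 (every backdoor path blocked by {W2, W4}):
  P1: blocked at chain node W4 ∈ conditioning set.
  P2: blocked at fork node W4 ∈ conditioning set.
  P3: blocked at fork node W4 ∈ conditioning set.
  P4: blocked at fork node W2 ∈ conditioning set.
  P5: blocked at fork node W2 ∈ conditioning set.
  P6: blocked at chain node W4 ∈ conditioning set.
  P7: blocked at fork node W4 ∈ conditioning set.
{W2, W4} satisfies the backdoor criterion.

Yes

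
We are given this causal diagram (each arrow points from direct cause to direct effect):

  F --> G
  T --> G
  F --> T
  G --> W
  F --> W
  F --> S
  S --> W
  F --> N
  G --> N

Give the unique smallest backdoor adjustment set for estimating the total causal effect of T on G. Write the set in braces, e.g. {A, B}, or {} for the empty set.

{F}

Variables eligible for adjustment (non-descendants of T, excluding T and G): {F, S}.
Backdoor paths from T to G:
  P1: T <- F -> G
  P2: T <- F -> S -> W <- G
  P3: T <- F -> N <- G
  P4: T <- F -> W <- G
The empty set is not sufficient: P1 (T <- F -> G) has no collider blocking it and no conditioned non-collider, so it is open.
Try {F}:
  P1: blocked at fork node F ∈ conditioning set.
  P2: blocked at fork node F ∈ conditioning set.
  P3: blocked at fork node F ∈ conditioning set.
  P4: blocked at fork node F ∈ conditioning set.
{F} contains no descendant of T and blocks every backdoor path.
No other singleton works — e.g. {S} leaves P1 open — so {F} is the unique smallest valid adjustment set.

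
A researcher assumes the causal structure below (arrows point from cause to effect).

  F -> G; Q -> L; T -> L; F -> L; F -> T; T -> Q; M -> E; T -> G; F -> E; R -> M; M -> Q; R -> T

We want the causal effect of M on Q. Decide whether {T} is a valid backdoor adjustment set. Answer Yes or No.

Yes

Backdoor paths from M to Q (paths whose first edge points into M):
  P1: M <- R -> T <- F -> L <- Q
  P2: M <- R -> T -> Q
  P3: M <- R -> T -> G <- F -> L <- Q
  P4: M <- R -> T -> L <- Q
Condition 1 (no descendant of M in the set): holds — descendants of M are {E, L, Q}; none are in {T}.
Condition 2 (every backdoor path blocked by {T}):
  P1: blocked at collider L (neither it nor any descendant is in the conditioning set).
  P2: blocked at chain node T ∈ conditioning set.
  P3: blocked at chain node T ∈ conditioning set.
  P4: blocked at chain node T ∈ conditioning set.
{T} satisfies the backdoor criterion.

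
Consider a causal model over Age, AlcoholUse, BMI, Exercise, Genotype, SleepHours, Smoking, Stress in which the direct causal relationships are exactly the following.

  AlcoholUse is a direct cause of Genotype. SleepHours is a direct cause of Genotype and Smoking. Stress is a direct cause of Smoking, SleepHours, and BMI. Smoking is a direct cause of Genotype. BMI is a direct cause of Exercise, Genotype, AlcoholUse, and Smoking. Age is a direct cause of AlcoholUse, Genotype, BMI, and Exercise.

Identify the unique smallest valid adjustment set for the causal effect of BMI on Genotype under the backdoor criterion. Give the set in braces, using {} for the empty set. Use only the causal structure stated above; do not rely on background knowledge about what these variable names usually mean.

{Age, Stress}

Variables eligible for adjustment (non-descendants of BMI, excluding BMI and Genotype): {Age, SleepHours, Stress}.
Backdoor paths from BMI to Genotype:
  P1: BMI <- Stress -> SleepHours -> Smoking -> Genotype
  P2: BMI <- Stress -> SleepHours -> Genotype
  P3: BMI <- Stress -> Smoking <- SleepHours -> Genotype
  P4: BMI <- Stress -> Smoking -> Genotype
  P5: BMI <- Age -> AlcoholUse -> Genotype
  P6: BMI <- Age -> Genotype
The empty set is not sufficient: P1 (BMI <- Stress -> SleepHours -> Smoking -> Genotype) has no collider blocking it and no conditioned non-collider, so it is open.
Try {Age, Stress}:
  P1: blocked at fork node Stress ∈ conditioning set.
  P2: blocked at fork node Stress ∈ conditioning set.
  P3: blocked at fork node Stress ∈ conditioning set.
  P4: blocked at fork node Stress ∈ conditioning set.
  P5: blocked at fork node Age ∈ conditioning set.
  P6: blocked at fork node Age ∈ conditioning set.
{Age, Stress} contains no descendant of BMI and blocks every backdoor path.
Every element of {Age, Stress} is needed (dropping Age leaves P5 open; dropping Stress leaves P1 open), so no proper subset is valid.
Among all size-2 subsets of the eligible variables, only {Age, Stress} blocks every backdoor path, so it is the unique smallest valid adjustment set.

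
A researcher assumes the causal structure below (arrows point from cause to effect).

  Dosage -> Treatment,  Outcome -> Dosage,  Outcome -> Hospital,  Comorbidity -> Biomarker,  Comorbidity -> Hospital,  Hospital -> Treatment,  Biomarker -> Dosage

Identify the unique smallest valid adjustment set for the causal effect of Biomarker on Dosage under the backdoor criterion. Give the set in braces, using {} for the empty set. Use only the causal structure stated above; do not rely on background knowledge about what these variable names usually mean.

{}

Variables eligible for adjustment (non-descendants of Biomarker, excluding Biomarker and Dosage): {Comorbidity, Hospital, Outcome}.
Backdoor paths from Biomarker to Dosage:
  P1: Biomarker <- Comorbidity -> Hospital <- Outcome -> Dosage
  P2: Biomarker <- Comorbidity -> Hospital -> Treatment <- Dosage
Each backdoor path contains an unconditioned collider, so every path is already blocked with the empty conditioning set:
  P1: blocked at collider Hospital (neither it nor any descendant is in the conditioning set).
  P2: blocked at collider Treatment (neither it nor any descendant is in the conditioning set).
The empty set is therefore the unique smallest valid set.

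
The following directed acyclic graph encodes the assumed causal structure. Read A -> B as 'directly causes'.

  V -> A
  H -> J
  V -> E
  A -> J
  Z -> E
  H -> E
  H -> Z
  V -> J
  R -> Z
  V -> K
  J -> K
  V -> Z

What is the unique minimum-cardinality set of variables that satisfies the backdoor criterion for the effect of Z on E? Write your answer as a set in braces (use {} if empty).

{H, V}

Variables eligible for adjustment (non-descendants of Z, excluding Z and E): {A, H, J, K, R, V}.
Backdoor paths from Z to E:
  P1: Z <- V -> A -> J <- H -> E
  P2: Z <- V -> J <- H -> E
  P3: Z <- V -> K <- J <- H -> E
  P4: Z <- V -> E
  P5: Z <- H -> J <- V -> E
  P6: Z <- H -> J <- A <- V -> E
  P7: Z <- H -> J -> K <- V -> E
  P8: Z <- H -> E
The empty set is not sufficient: P4 (Z <- V -> E) has no collider blocking it and no conditioned non-collider, so it is open.
Try {H, V}:
  P1: blocked at fork node V ∈ conditioning set.
  P2: blocked at fork node V ∈ conditioning set.
  P3: blocked at fork node V ∈ conditioning set.
  P4: blocked at fork node V ∈ conditioning set.
  P5: blocked at fork node H ∈ conditioning set.
  P6: blocked at fork node H ∈ conditioning set.
  P7: blocked at fork node H ∈ conditioning set.
  P8: blocked at fork node H ∈ conditioning set.
{H, V} contains no descendant of Z and blocks every backdoor path.
Every element of {H, V} is needed (dropping H leaves P8 open; dropping V leaves P4 open), so no proper subset is valid.
Among all size-2 subsets of the eligible variables, only {H, V} blocks every backdoor path, so it is the unique smallest valid adjustment set.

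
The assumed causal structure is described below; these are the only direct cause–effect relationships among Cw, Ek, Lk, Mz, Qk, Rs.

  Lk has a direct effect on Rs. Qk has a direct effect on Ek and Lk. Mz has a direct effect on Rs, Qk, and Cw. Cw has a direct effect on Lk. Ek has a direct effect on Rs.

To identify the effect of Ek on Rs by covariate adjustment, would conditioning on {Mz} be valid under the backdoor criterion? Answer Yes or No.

Backdoor paths from Ek to Rs (paths whose first edge points into Ek):
  P1: Ek <- Qk <- Mz -> Cw -> Lk -> Rs
  P2: Ek <- Qk <- Mz -> Rs
  P3: Ek <- Qk -> Lk <- Cw <- Mz -> Rs
  P4: Ek <- Qk -> Lk -> Rs
Condition 1 (no descendant of Ek in the set): holds — descendants of Ek are {Rs}; none are in {Mz}.
Condition 2 (every backdoor path blocked by {Mz}):
  P1: blocked at fork node Mz ∈ conditioning set.
  P2: blocked at fork node Mz ∈ conditioning set.
  P3: blocked at collider Lk (neither it nor any descendant is in the conditioning set).
  P4: open — no interior node is in the conditioning set.
{Mz} does not satisfy the backdoor criterion.

No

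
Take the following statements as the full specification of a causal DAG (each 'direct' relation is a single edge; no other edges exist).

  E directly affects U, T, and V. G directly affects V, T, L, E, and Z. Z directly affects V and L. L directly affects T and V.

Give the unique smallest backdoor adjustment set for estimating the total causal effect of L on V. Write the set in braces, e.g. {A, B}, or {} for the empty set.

Variables eligible for adjustment (non-descendants of L, excluding L and V): {E, G, U, Z}.
Backdoor paths from L to V:
  P1: L <- G -> Z -> V
  P2: L <- G -> E -> V
  P3: L <- G -> T <- E -> V
  P4: L <- G -> V
  P5: L <- Z <- G -> E -> V
  P6: L <- Z <- G -> T <- E -> V
  P7: L <- Z <- G -> V
  P8: L <- Z -> V
The empty set is not sufficient: P1 (L <- G -> Z -> V) has no collider blocking it and no conditioned non-collider, so it is open.
Try {G, Z}:
  P1: blocked at fork node G ∈ conditioning set.
  P2: blocked at fork node G ∈ conditioning set.
  P3: blocked at fork node G ∈ conditioning set.
  P4: blocked at fork node G ∈ conditioning set.
  P5: blocked at chain node Z ∈ conditioning set.
  P6: blocked at chain node Z ∈ conditioning set.
  P7: blocked at chain node Z ∈ conditioning set.
  P8: blocked at fork node Z ∈ conditioning set.
{G, Z} contains no descendant of L and blocks every backdoor path.
Every element of {G, Z} is needed (dropping G leaves P2 open; dropping Z leaves P8 open), so no proper subset is valid.
Among all size-2 subsets of the eligible variables, only {G, Z} blocks every backdoor path, so it is the unique smallest valid adjustment set.

{G, Z}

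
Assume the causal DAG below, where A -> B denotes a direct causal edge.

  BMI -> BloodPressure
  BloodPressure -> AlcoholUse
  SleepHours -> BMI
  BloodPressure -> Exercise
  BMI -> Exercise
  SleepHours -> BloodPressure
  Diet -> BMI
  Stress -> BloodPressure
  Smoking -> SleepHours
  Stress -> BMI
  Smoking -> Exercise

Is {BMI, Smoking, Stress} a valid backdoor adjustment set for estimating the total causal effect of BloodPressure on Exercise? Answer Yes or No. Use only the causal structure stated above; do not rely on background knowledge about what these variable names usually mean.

Backdoor paths from BloodPressure to Exercise (paths whose first edge points into BloodPressure):
  P1: BloodPressure <- Stress -> BMI <- SleepHours <- Smoking -> Exercise
  P2: BloodPressure <- Stress -> BMI -> Exercise
  P3: BloodPressure <- SleepHours <- Smoking -> Exercise
  P4: BloodPressure <- SleepHours -> BMI -> Exercise
  P5: BloodPressure <- BMI <- SleepHours <- Smoking -> Exercise
  P6: BloodPressure <- BMI -> Exercise
Condition 1 (no descendant of BloodPressure in the set): holds — descendants of BloodPressure are {AlcoholUse, Exercise}; none are in {BMI, Smoking, Stress}.
Condition 2 (every backdoor path blocked by {BMI, Smoking, Stress}):
  P1: blocked at fork node Stress ∈ conditioning set.
  P2: blocked at fork node Stress ∈ conditioning set.
  P3: blocked at fork node Smoking ∈ conditioning set.
  P4: blocked at chain node BMI ∈ conditioning set.
  P5: blocked at chain node BMI ∈ conditioning set.
  P6: blocked at fork node BMI ∈ conditioning set.
{BMI, Smoking, Stress} satisfies the backdoor criterion.

Yes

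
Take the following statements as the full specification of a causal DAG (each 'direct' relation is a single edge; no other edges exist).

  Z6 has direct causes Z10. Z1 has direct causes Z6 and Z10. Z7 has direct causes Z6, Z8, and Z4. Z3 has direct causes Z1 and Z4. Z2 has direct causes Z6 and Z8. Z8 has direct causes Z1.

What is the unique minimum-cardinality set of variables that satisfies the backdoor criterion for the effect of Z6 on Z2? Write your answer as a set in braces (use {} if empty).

{Z10}

Variables eligible for adjustment (non-descendants of Z6, excluding Z6 and Z2): {Z10, Z4}.
Backdoor paths from Z6 to Z2:
  P1: Z6 <- Z10 -> Z1 -> Z3 <- Z4 -> Z7 <- Z8 -> Z2
  P2: Z6 <- Z10 -> Z1 -> Z8 -> Z2
The empty set is not sufficient: P2 (Z6 <- Z10 -> Z1 -> Z8 -> Z2) has no collider blocking it and no conditioned non-collider, so it is open.
Try {Z10}:
  P1: blocked at fork node Z10 ∈ conditioning set.
  P2: blocked at fork node Z10 ∈ conditioning set.
{Z10} contains no descendant of Z6 and blocks every backdoor path.
No other singleton works — e.g. {Z4} leaves P2 open — so {Z10} is the unique smallest valid adjustment set.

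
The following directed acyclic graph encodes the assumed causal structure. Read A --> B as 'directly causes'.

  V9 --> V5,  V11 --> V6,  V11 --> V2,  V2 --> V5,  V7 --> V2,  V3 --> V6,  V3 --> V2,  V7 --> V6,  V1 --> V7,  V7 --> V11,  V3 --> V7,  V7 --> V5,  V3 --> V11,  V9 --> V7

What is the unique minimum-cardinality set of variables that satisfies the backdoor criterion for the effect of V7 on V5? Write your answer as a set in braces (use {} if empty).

Variables eligible for adjustment (non-descendants of V7, excluding V7 and V5): {V1, V3, V9}.
Backdoor paths from V7 to V5:
  P1: V7 <- V9 -> V5
  P2: V7 <- V3 -> V11 -> V2 -> V5
  P3: V7 <- V3 -> V6 <- V11 -> V2 -> V5
  P4: V7 <- V3 -> V2 -> V5
The empty set is not sufficient: P1 (V7 <- V9 -> V5) has no collider blocking it and no conditioned non-collider, so it is open.
Try {V3, V9}:
  P1: blocked at fork node V9 ∈ conditioning set.
  P2: blocked at fork node V3 ∈ conditioning set.
  P3: blocked at fork node V3 ∈ conditioning set.
  P4: blocked at fork node V3 ∈ conditioning set.
{V3, V9} contains no descendant of V7 and blocks every backdoor path.
Every element of {V3, V9} is needed (dropping V3 leaves P2 open; dropping V9 leaves P1 open), so no proper subset is valid.
Among all size-2 subsets of the eligible variables, only {V3, V9} blocks every backdoor path, so it is the unique smallest valid adjustment set.

{V3, V9}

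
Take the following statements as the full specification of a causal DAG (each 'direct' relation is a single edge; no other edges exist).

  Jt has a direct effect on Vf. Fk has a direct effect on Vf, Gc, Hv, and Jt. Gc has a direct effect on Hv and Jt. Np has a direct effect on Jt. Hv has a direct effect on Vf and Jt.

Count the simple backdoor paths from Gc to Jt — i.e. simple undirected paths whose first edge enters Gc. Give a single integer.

5

A backdoor path from Gc to Jt is any simple undirected path whose first edge points into Gc (i.e. leaves Gc via a parent).
Parents of Gc: {Fk}.
Enumerating:
  P1: Gc <- Fk -> Hv -> Jt
  P2: Gc <- Fk -> Hv -> Vf <- Jt
  P3: Gc <- Fk -> Jt
  P4: Gc <- Fk -> Vf <- Hv -> Jt
  P5: Gc <- Fk -> Vf <- Jt
That exhausts the simple backdoor paths. Count: 5.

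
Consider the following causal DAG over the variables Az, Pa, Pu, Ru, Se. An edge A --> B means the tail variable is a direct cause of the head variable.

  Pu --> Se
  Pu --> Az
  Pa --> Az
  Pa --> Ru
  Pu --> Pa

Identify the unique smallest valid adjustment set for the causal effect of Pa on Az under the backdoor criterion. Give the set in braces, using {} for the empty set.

Variables eligible for adjustment (non-descendants of Pa, excluding Pa and Az): {Pu, Se}.
Backdoor paths from Pa to Az:
  P1: Pa <- Pu -> Az
The empty set is not sufficient: P1 (Pa <- Pu -> Az) has no collider blocking it and no conditioned non-collider, so it is open.
Try {Pu}:
  P1: blocked at fork node Pu ∈ conditioning set.
{Pu} contains no descendant of Pa and blocks every backdoor path.
No other singleton works — e.g. {Se} leaves P1 open — so {Pu} is the unique smallest valid adjustment set.

{Pu}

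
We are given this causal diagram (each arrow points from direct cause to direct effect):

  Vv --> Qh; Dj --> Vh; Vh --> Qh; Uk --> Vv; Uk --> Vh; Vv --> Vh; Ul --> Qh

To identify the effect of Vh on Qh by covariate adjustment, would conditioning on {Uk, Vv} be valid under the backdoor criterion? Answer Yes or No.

Backdoor paths from Vh to Qh (paths whose first edge points into Vh):
  P1: Vh <- Uk -> Vv -> Qh
  P2: Vh <- Vv -> Qh
Condition 1 (no descendant of Vh in the set): holds — descendants of Vh are {Qh}; none are in {Uk, Vv}.
Condition 2 (every backdoor path blocked by {Uk, Vv}):
  P1: blocked at fork node Uk ∈ conditioning set.
  P2: blocked at fork node Vv ∈ conditioning set.
{Uk, Vv} satisfies the backdoor criterion.

Yes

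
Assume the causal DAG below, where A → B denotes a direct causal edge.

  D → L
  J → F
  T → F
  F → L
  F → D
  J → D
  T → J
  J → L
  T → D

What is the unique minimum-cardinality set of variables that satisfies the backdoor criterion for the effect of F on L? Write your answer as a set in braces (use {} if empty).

{J, T}

Variables eligible for adjustment (non-descendants of F, excluding F and L): {J, T}.
Backdoor paths from F to L:
  P1: F <- T -> J -> D -> L
  P2: F <- T -> J -> L
  P3: F <- T -> D <- J -> L
  P4: F <- T -> D -> L
  P5: F <- J <- T -> D -> L
  P6: F <- J -> D -> L
  P7: F <- J -> L
The empty set is not sufficient: P1 (F <- T -> J -> D -> L) has no collider blocking it and no conditioned non-collider, so it is open.
Try {J, T}:
  P1: blocked at fork node T ∈ conditioning set.
  P2: blocked at fork node T ∈ conditioning set.
  P3: blocked at fork node T ∈ conditioning set.
  P4: blocked at fork node T ∈ conditioning set.
  P5: blocked at chain node J ∈ conditioning set.
  P6: blocked at fork node J ∈ conditioning set.
  P7: blocked at fork node J ∈ conditioning set.
{J, T} contains no descendant of F and blocks every backdoor path.
Every element of {J, T} is needed (dropping J leaves P6 open; dropping T leaves P4 open), so no proper subset is valid.
Among all size-2 subsets of the eligible variables, only {J, T} blocks every backdoor path, so it is the unique smallest valid adjustment set.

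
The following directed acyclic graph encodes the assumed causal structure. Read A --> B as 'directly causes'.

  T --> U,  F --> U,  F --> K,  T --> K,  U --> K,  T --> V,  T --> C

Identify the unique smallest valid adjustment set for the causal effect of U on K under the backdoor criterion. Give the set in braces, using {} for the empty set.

{F, T}

Variables eligible for adjustment (non-descendants of U, excluding U and K): {C, F, T, V}.
Backdoor paths from U to K:
  P1: U <- T -> K
  P2: U <- F -> K
The empty set is not sufficient: P1 (U <- T -> K) has no collider blocking it and no conditioned non-collider, so it is open.
Try {F, T}:
  P1: blocked at fork node T ∈ conditioning set.
  P2: blocked at fork node F ∈ conditioning set.
{F, T} contains no descendant of U and blocks every backdoor path.
Every element of {F, T} is needed (dropping F leaves P2 open; dropping T leaves P1 open), so no proper subset is valid.
Among all size-2 subsets of the eligible variables, only {F, T} blocks every backdoor path, so it is the unique smallest valid adjustment set.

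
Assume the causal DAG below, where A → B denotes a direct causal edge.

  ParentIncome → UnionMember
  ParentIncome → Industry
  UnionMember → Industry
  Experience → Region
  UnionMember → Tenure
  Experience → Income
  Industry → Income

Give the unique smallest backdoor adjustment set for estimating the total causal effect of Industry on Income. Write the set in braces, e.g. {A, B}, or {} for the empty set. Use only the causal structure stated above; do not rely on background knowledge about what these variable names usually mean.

{}

Variables eligible for adjustment (non-descendants of Industry, excluding Industry and Income): {Experience, ParentIncome, Region, Tenure, UnionMember}.
Backdoor paths from Industry to Income:
  (none)
With no backdoor paths the empty set already satisfies the criterion, and it is trivially minimal.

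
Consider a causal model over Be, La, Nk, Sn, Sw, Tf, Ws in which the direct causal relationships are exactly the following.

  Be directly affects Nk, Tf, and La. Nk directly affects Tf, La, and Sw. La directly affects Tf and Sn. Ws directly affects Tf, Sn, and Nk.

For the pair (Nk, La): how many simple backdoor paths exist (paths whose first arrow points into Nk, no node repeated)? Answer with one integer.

6

A backdoor path from Nk to La is any simple undirected path whose first edge points into Nk (i.e. leaves Nk via a parent).
Parents of Nk: {Be, Ws}.
Enumerating:
  P1: Nk <- Be -> La
  P2: Nk <- Be -> Tf <- Ws -> Sn <- La
  P3: Nk <- Be -> Tf <- La
  P4: Nk <- Ws -> Sn <- La
  P5: Nk <- Ws -> Tf <- Be -> La
  P6: Nk <- Ws -> Tf <- La
That exhausts the simple backdoor paths. Count: 6.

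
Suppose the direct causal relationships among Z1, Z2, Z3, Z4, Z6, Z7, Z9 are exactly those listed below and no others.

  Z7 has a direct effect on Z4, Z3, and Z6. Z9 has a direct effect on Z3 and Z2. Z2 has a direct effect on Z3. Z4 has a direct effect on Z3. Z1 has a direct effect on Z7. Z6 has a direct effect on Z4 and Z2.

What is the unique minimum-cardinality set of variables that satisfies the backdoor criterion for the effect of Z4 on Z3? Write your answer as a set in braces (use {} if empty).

{Z6, Z7}

Variables eligible for adjustment (non-descendants of Z4, excluding Z4 and Z3): {Z1, Z2, Z6, Z7, Z9}.
Backdoor paths from Z4 to Z3:
  P1: Z4 <- Z7 -> Z6 -> Z2 <- Z9 -> Z3
  P2: Z4 <- Z7 -> Z6 -> Z2 -> Z3
  P3: Z4 <- Z7 -> Z3
  P4: Z4 <- Z6 <- Z7 -> Z3
  P5: Z4 <- Z6 -> Z2 <- Z9 -> Z3
  P6: Z4 <- Z6 -> Z2 -> Z3
The empty set is not sufficient: P2 (Z4 <- Z7 -> Z6 -> Z2 -> Z3) has no collider blocking it and no conditioned non-collider, so it is open.
Try {Z6, Z7}:
  P1: blocked at fork node Z7 ∈ conditioning set.
  P2: blocked at fork node Z7 ∈ conditioning set.
  P3: blocked at fork node Z7 ∈ conditioning set.
  P4: blocked at chain node Z6 ∈ conditioning set.
  P5: blocked at fork node Z6 ∈ conditioning set.
  P6: blocked at fork node Z6 ∈ conditioning set.
{Z6, Z7} contains no descendant of Z4 and blocks every backdoor path.
Every element of {Z6, Z7} is needed (dropping Z6 leaves P6 open; dropping Z7 leaves P3 open), so no proper subset is valid.
Among all size-2 subsets of the eligible variables, only {Z6, Z7} blocks every backdoor path, so it is the unique smallest valid adjustment set.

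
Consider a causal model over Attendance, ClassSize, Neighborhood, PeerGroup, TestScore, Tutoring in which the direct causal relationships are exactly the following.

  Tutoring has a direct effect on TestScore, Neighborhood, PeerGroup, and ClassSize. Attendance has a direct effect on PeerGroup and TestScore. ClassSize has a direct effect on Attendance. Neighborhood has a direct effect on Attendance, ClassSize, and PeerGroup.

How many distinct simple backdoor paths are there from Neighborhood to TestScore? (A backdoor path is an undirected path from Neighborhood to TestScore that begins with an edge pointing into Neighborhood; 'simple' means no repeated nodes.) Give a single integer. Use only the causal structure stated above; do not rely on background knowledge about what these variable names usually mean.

A backdoor path from Neighborhood to TestScore is any simple undirected path whose first edge points into Neighborhood (i.e. leaves Neighborhood via a parent).
Parents of Neighborhood: {Tutoring}.
Enumerating:
  P1: Neighborhood <- Tutoring -> ClassSize -> Attendance -> TestScore
  P2: Neighborhood <- Tutoring -> TestScore
  P3: Neighborhood <- Tutoring -> PeerGroup <- Attendance -> TestScore
That exhausts the simple backdoor paths. Count: 3.

3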